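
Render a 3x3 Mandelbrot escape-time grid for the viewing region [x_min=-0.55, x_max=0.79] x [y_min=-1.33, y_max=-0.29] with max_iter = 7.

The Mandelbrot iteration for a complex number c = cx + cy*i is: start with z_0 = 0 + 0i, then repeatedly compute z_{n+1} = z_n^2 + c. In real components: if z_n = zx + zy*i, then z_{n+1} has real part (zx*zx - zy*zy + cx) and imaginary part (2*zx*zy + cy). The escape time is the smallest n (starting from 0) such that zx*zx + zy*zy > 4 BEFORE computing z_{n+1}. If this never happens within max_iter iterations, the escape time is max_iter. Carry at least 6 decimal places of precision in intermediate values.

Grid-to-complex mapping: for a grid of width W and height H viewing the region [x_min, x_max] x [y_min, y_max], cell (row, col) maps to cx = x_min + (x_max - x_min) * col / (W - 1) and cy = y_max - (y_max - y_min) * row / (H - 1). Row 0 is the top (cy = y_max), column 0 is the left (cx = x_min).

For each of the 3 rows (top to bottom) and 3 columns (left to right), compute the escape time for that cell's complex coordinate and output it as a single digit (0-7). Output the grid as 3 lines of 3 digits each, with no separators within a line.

Answer: 773
552
222

Derivation:
(row=0, col=0): c = -0.5500 + -0.2900i → escape time 7
(row=0, col=1): c = 0.1200 + -0.2900i → escape time 7
(row=0, col=2): c = 0.7900 + -0.2900i → escape time 3
(row=1, col=0): c = -0.5500 + -0.8100i → escape time 5
(row=1, col=1): c = 0.1200 + -0.8100i → escape time 5
(row=1, col=2): c = 0.7900 + -0.8100i → escape time 2
(row=2, col=0): c = -0.5500 + -1.3300i → escape time 2
(row=2, col=1): c = 0.1200 + -1.3300i → escape time 2
(row=2, col=2): c = 0.7900 + -1.3300i → escape time 2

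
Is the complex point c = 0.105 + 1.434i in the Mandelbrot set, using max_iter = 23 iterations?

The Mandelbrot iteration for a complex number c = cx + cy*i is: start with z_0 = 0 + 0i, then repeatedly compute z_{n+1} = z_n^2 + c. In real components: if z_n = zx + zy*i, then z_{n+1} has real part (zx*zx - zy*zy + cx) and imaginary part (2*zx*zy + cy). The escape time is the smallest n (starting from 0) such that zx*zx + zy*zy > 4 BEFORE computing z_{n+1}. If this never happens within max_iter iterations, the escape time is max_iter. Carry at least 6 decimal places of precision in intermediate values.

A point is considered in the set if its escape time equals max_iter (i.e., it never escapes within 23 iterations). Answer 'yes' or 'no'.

Answer: no

Derivation:
z_0 = 0 + 0i, c = 0.1050 + 1.4340i
Iter 1: z = 0.1050 + 1.4340i, |z|^2 = 2.0674
Iter 2: z = -1.9403 + 1.7351i, |z|^2 = 6.7756
Escaped at iteration 2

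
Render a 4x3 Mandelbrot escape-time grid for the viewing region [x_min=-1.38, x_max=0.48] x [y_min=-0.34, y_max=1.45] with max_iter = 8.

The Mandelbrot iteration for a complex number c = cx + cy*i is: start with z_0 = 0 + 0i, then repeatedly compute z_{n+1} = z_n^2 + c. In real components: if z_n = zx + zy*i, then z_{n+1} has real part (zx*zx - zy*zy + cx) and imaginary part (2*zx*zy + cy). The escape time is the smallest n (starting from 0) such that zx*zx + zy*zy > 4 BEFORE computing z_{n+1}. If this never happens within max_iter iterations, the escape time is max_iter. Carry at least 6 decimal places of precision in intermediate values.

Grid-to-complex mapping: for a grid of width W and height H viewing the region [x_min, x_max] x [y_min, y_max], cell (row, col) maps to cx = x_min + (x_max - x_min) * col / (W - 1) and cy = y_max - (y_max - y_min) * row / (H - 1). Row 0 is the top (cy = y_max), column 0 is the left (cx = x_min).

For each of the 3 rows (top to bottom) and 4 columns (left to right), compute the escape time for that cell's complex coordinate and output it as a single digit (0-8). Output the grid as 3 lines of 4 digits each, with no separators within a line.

(row=0, col=0): c = -1.3800 + 1.4500i → escape time 1
(row=0, col=1): c = -0.7600 + 1.4500i → escape time 2
(row=0, col=2): c = -0.1400 + 1.4500i → escape time 2
(row=0, col=3): c = 0.4800 + 1.4500i → escape time 2
(row=1, col=0): c = -1.3800 + 0.5550i → escape time 3
(row=1, col=1): c = -0.7600 + 0.5550i → escape time 6
(row=1, col=2): c = -0.1400 + 0.5550i → escape time 8
(row=1, col=3): c = 0.4800 + 0.5550i → escape time 5
(row=2, col=0): c = -1.3800 + -0.3400i → escape time 5
(row=2, col=1): c = -0.7600 + -0.3400i → escape time 8
(row=2, col=2): c = -0.1400 + -0.3400i → escape time 8
(row=2, col=3): c = 0.4800 + -0.3400i → escape time 7

Answer: 1222
3685
5887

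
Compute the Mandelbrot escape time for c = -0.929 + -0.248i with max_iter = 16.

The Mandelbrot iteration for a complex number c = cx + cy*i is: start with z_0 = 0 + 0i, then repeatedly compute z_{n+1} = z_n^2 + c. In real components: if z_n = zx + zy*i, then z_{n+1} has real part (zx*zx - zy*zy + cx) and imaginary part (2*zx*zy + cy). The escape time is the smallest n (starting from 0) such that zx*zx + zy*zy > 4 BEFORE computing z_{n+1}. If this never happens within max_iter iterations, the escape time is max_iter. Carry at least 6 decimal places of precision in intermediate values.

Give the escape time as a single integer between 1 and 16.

z_0 = 0 + 0i, c = -0.9290 + -0.2480i
Iter 1: z = -0.9290 + -0.2480i, |z|^2 = 0.9245
Iter 2: z = -0.1275 + 0.2128i, |z|^2 = 0.0615
Iter 3: z = -0.9580 + -0.3022i, |z|^2 = 1.0092
Iter 4: z = -0.1025 + 0.3311i, |z|^2 = 0.1202
Iter 5: z = -1.0281 + -0.3159i, |z|^2 = 1.1568
Iter 6: z = 0.0283 + 0.4016i, |z|^2 = 0.1621
Iter 7: z = -1.0895 + -0.2253i, |z|^2 = 1.2377
Iter 8: z = 0.2072 + 0.2429i, |z|^2 = 0.1019
Iter 9: z = -0.9451 + -0.1474i, |z|^2 = 0.9149
Iter 10: z = -0.0575 + 0.0305i, |z|^2 = 0.0042
Iter 11: z = -0.9266 + -0.2515i, |z|^2 = 0.9219
Iter 12: z = -0.1336 + 0.2181i, |z|^2 = 0.0654
Iter 13: z = -0.9587 + -0.3063i, |z|^2 = 1.0130
Iter 14: z = -0.1037 + 0.3393i, |z|^2 = 0.1259
Iter 15: z = -1.0334 + -0.3184i, |z|^2 = 1.1692

Answer: 16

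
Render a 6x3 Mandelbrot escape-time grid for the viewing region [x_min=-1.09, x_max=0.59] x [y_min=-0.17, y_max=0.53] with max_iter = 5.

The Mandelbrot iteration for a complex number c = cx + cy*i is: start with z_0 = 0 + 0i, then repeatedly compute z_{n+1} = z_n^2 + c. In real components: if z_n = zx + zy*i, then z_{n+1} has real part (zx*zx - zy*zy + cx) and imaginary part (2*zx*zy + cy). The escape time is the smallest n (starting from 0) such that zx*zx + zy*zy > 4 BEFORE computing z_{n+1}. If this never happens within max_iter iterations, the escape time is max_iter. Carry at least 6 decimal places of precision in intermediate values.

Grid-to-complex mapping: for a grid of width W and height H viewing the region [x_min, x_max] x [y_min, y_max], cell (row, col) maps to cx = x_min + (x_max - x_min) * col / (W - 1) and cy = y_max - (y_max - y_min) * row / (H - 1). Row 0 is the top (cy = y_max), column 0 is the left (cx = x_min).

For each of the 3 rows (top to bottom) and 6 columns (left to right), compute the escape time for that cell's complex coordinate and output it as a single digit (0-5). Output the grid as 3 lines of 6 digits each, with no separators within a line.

(row=0, col=0): c = -1.0900 + 0.5300i → escape time 5
(row=0, col=1): c = -0.7540 + 0.5300i → escape time 5
(row=0, col=2): c = -0.4180 + 0.5300i → escape time 5
(row=0, col=3): c = -0.0820 + 0.5300i → escape time 5
(row=0, col=4): c = 0.2540 + 0.5300i → escape time 5
(row=0, col=5): c = 0.5900 + 0.5300i → escape time 3
(row=1, col=0): c = -1.0900 + 0.1800i → escape time 5
(row=1, col=1): c = -0.7540 + 0.1800i → escape time 5
(row=1, col=2): c = -0.4180 + 0.1800i → escape time 5
(row=1, col=3): c = -0.0820 + 0.1800i → escape time 5
(row=1, col=4): c = 0.2540 + 0.1800i → escape time 5
(row=1, col=5): c = 0.5900 + 0.1800i → escape time 4
(row=2, col=0): c = -1.0900 + -0.1700i → escape time 5
(row=2, col=1): c = -0.7540 + -0.1700i → escape time 5
(row=2, col=2): c = -0.4180 + -0.1700i → escape time 5
(row=2, col=3): c = -0.0820 + -0.1700i → escape time 5
(row=2, col=4): c = 0.2540 + -0.1700i → escape time 5
(row=2, col=5): c = 0.5900 + -0.1700i → escape time 4

Answer: 555553
555554
555554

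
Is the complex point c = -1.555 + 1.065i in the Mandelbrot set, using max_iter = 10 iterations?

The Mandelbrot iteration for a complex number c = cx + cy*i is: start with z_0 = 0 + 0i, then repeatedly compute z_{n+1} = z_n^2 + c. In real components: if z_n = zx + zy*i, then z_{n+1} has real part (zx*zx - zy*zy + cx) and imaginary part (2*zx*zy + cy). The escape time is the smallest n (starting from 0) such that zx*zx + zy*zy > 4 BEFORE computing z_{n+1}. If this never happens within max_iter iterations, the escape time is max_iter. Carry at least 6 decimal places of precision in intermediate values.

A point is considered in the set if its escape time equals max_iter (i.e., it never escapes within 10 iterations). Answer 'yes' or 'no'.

Answer: no

Derivation:
z_0 = 0 + 0i, c = -1.5550 + 1.0650i
Iter 1: z = -1.5550 + 1.0650i, |z|^2 = 3.5522
Iter 2: z = -0.2712 + -2.2471i, |z|^2 = 5.1232
Escaped at iteration 2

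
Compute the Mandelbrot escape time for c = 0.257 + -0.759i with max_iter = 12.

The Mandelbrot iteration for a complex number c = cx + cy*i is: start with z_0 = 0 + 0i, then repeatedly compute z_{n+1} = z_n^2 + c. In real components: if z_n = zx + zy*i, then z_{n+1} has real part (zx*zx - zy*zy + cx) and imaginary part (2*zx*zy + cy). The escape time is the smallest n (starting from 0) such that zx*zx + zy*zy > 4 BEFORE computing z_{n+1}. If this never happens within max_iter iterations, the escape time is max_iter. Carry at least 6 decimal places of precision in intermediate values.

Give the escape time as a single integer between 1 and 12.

Answer: 5

Derivation:
z_0 = 0 + 0i, c = 0.2570 + -0.7590i
Iter 1: z = 0.2570 + -0.7590i, |z|^2 = 0.6421
Iter 2: z = -0.2530 + -1.1491i, |z|^2 = 1.3845
Iter 3: z = -0.9995 + -0.1775i, |z|^2 = 1.0304
Iter 4: z = 1.2244 + -0.4043i, |z|^2 = 1.6627
Iter 5: z = 1.5928 + -1.7490i, |z|^2 = 5.5960
Escaped at iteration 5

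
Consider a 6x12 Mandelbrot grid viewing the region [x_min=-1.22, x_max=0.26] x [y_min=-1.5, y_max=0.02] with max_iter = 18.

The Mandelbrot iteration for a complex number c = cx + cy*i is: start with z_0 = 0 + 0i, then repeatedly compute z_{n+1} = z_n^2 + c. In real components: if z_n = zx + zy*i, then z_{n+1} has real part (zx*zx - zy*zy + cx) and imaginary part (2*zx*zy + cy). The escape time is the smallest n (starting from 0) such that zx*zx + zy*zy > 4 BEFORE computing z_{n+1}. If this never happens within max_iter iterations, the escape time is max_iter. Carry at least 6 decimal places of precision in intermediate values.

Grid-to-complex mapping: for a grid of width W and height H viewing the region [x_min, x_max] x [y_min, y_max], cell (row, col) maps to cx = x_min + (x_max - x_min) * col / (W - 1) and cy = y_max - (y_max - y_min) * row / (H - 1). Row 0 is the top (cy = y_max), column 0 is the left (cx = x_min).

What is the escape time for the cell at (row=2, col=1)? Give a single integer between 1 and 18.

z_0 = 0 + 0i, c = -0.9240 + -0.2564i
Iter 1: z = -0.9240 + -0.2564i, |z|^2 = 0.9195
Iter 2: z = -0.1359 + 0.2174i, |z|^2 = 0.0657
Iter 3: z = -0.9528 + -0.3155i, |z|^2 = 1.0073
Iter 4: z = -0.1157 + 0.3448i, |z|^2 = 0.1323
Iter 5: z = -1.0295 + -0.3362i, |z|^2 = 1.1728
Iter 6: z = 0.0228 + 0.4358i, |z|^2 = 0.1904
Iter 7: z = -1.1134 + -0.2365i, |z|^2 = 1.2956
Iter 8: z = 0.2597 + 0.2702i, |z|^2 = 0.1405
Iter 9: z = -0.9295 + -0.1160i, |z|^2 = 0.8775
Iter 10: z = -0.0734 + -0.0407i, |z|^2 = 0.0070
Iter 11: z = -0.9203 + -0.2504i, |z|^2 = 0.9096
Iter 12: z = -0.1398 + 0.2045i, |z|^2 = 0.0614
Iter 13: z = -0.9463 + -0.3135i, |z|^2 = 0.9937
Iter 14: z = -0.1269 + 0.3370i, |z|^2 = 0.1297
Iter 15: z = -1.0215 + -0.3419i, |z|^2 = 1.1603
Iter 16: z = 0.0025 + 0.4421i, |z|^2 = 0.1955
Iter 17: z = -1.1194 + -0.2541i, |z|^2 = 1.3177

Answer: 18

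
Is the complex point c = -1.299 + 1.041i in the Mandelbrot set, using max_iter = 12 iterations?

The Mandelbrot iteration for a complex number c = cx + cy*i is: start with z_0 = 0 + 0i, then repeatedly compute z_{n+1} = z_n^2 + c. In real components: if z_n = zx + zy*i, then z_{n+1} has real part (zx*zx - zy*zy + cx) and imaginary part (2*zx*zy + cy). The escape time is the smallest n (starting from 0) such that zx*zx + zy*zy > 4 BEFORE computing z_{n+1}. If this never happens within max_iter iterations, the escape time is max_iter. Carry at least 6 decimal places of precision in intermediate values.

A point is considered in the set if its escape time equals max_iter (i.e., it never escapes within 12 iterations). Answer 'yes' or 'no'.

Answer: no

Derivation:
z_0 = 0 + 0i, c = -1.2990 + 1.0410i
Iter 1: z = -1.2990 + 1.0410i, |z|^2 = 2.7711
Iter 2: z = -0.6953 + -1.6635i, |z|^2 = 3.2507
Iter 3: z = -3.5829 + 3.3542i, |z|^2 = 24.0878
Escaped at iteration 3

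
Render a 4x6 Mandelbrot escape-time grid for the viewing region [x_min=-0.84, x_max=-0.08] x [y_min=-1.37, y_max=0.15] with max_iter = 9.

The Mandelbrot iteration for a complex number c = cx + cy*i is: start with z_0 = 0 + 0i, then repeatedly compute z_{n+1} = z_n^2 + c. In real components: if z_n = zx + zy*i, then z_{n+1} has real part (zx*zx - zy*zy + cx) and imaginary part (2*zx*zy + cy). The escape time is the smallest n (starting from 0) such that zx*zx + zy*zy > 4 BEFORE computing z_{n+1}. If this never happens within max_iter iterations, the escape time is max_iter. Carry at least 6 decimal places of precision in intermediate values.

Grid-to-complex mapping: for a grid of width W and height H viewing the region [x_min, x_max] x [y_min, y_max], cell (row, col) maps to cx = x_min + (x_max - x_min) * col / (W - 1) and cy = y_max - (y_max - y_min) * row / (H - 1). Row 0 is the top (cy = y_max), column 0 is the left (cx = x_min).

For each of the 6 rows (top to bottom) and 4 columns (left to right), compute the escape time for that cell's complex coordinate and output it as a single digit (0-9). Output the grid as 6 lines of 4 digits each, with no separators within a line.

(row=0, col=0): c = -0.8400 + 0.1500i → escape time 9
(row=0, col=1): c = -0.5867 + 0.1500i → escape time 9
(row=0, col=2): c = -0.3333 + 0.1500i → escape time 9
(row=0, col=3): c = -0.0800 + 0.1500i → escape time 9
(row=1, col=0): c = -0.8400 + -0.1540i → escape time 9
(row=1, col=1): c = -0.5867 + -0.1540i → escape time 9
(row=1, col=2): c = -0.3333 + -0.1540i → escape time 9
(row=1, col=3): c = -0.0800 + -0.1540i → escape time 9
(row=2, col=0): c = -0.8400 + -0.4580i → escape time 6
(row=2, col=1): c = -0.5867 + -0.4580i → escape time 9
(row=2, col=2): c = -0.3333 + -0.4580i → escape time 9
(row=2, col=3): c = -0.0800 + -0.4580i → escape time 9
(row=3, col=0): c = -0.8400 + -0.7620i → escape time 4
(row=3, col=1): c = -0.5867 + -0.7620i → escape time 5
(row=3, col=2): c = -0.3333 + -0.7620i → escape time 8
(row=3, col=3): c = -0.0800 + -0.7620i → escape time 9
(row=4, col=0): c = -0.8400 + -1.0660i → escape time 3
(row=4, col=1): c = -0.5867 + -1.0660i → escape time 3
(row=4, col=2): c = -0.3333 + -1.0660i → escape time 4
(row=4, col=3): c = -0.0800 + -1.0660i → escape time 6
(row=5, col=0): c = -0.8400 + -1.3700i → escape time 2
(row=5, col=1): c = -0.5867 + -1.3700i → escape time 2
(row=5, col=2): c = -0.3333 + -1.3700i → escape time 2
(row=5, col=3): c = -0.0800 + -1.3700i → escape time 2

Answer: 9999
9999
6999
4589
3346
2222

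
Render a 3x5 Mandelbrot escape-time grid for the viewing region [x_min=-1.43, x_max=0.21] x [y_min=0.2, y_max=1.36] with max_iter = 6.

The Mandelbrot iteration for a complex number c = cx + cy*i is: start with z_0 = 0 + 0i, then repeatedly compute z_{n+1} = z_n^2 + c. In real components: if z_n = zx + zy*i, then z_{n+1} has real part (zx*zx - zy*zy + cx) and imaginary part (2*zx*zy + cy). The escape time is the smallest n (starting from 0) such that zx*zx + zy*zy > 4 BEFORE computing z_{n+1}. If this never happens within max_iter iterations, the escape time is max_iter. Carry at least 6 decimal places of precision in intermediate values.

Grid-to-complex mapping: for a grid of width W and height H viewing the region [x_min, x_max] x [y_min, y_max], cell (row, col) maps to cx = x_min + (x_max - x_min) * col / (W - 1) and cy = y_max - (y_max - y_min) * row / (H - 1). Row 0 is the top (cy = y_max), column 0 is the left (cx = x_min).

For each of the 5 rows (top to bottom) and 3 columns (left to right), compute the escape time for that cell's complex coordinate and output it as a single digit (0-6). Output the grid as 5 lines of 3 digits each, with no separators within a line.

(row=0, col=0): c = -1.4300 + 1.3600i → escape time 2
(row=0, col=1): c = -0.6100 + 1.3600i → escape time 2
(row=0, col=2): c = 0.2100 + 1.3600i → escape time 2
(row=1, col=0): c = -1.4300 + 1.0700i → escape time 2
(row=1, col=1): c = -0.6100 + 1.0700i → escape time 3
(row=1, col=2): c = 0.2100 + 1.0700i → escape time 3
(row=2, col=0): c = -1.4300 + 0.7800i → escape time 3
(row=2, col=1): c = -0.6100 + 0.7800i → escape time 5
(row=2, col=2): c = 0.2100 + 0.7800i → escape time 5
(row=3, col=0): c = -1.4300 + 0.4900i → escape time 3
(row=3, col=1): c = -0.6100 + 0.4900i → escape time 6
(row=3, col=2): c = 0.2100 + 0.4900i → escape time 6
(row=4, col=0): c = -1.4300 + 0.2000i → escape time 5
(row=4, col=1): c = -0.6100 + 0.2000i → escape time 6
(row=4, col=2): c = 0.2100 + 0.2000i → escape time 6

Answer: 222
233
355
366
566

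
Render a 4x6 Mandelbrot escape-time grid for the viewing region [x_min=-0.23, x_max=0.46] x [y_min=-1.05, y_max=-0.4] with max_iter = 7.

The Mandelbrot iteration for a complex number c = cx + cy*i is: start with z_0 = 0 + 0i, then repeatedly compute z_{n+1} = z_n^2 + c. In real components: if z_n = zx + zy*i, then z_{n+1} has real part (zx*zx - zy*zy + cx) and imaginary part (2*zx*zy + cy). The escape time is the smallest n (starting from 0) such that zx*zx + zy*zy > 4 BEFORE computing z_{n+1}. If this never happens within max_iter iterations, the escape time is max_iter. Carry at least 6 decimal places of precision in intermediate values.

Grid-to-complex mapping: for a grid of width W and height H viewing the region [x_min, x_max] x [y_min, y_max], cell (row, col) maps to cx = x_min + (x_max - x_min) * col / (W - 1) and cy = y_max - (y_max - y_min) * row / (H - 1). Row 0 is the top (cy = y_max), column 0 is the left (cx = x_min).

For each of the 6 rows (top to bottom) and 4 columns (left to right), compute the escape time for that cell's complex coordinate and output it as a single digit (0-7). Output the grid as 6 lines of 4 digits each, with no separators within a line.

(row=0, col=0): c = -0.2300 + -0.4000i → escape time 7
(row=0, col=1): c = 0.0000 + -0.4000i → escape time 7
(row=0, col=2): c = 0.2300 + -0.4000i → escape time 7
(row=0, col=3): c = 0.4600 + -0.4000i → escape time 7
(row=1, col=0): c = -0.2300 + -0.5300i → escape time 7
(row=1, col=1): c = 0.0000 + -0.5300i → escape time 7
(row=1, col=2): c = 0.2300 + -0.5300i → escape time 7
(row=1, col=3): c = 0.4600 + -0.5300i → escape time 5
(row=2, col=0): c = -0.2300 + -0.6600i → escape time 7
(row=2, col=1): c = 0.0000 + -0.6600i → escape time 7
(row=2, col=2): c = 0.2300 + -0.6600i → escape time 7
(row=2, col=3): c = 0.4600 + -0.6600i → escape time 4
(row=3, col=0): c = -0.2300 + -0.7900i → escape time 7
(row=3, col=1): c = 0.0000 + -0.7900i → escape time 7
(row=3, col=2): c = 0.2300 + -0.7900i → escape time 5
(row=3, col=3): c = 0.4600 + -0.7900i → escape time 3
(row=4, col=0): c = -0.2300 + -0.9200i → escape time 7
(row=4, col=1): c = 0.0000 + -0.9200i → escape time 7
(row=4, col=2): c = 0.2300 + -0.9200i → escape time 4
(row=4, col=3): c = 0.4600 + -0.9200i → escape time 3
(row=5, col=0): c = -0.2300 + -1.0500i → escape time 6
(row=5, col=1): c = 0.0000 + -1.0500i → escape time 5
(row=5, col=2): c = 0.2300 + -1.0500i → escape time 3
(row=5, col=3): c = 0.4600 + -1.0500i → escape time 2

Answer: 7777
7775
7774
7753
7743
6532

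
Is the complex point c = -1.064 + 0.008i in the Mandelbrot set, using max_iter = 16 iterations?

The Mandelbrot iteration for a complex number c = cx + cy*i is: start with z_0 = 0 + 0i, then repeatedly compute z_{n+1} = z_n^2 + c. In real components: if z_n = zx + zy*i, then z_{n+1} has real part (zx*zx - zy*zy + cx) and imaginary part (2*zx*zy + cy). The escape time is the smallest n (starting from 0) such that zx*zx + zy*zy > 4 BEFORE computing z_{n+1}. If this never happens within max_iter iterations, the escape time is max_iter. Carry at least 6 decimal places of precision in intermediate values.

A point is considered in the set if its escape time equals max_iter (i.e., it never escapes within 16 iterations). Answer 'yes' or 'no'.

z_0 = 0 + 0i, c = -1.0640 + 0.0080i
Iter 1: z = -1.0640 + 0.0080i, |z|^2 = 1.1322
Iter 2: z = 0.0680 + -0.0090i, |z|^2 = 0.0047
Iter 3: z = -1.0595 + 0.0068i, |z|^2 = 1.1225
Iter 4: z = 0.0584 + -0.0063i, |z|^2 = 0.0035
Iter 5: z = -1.0606 + 0.0073i, |z|^2 = 1.1250
Iter 6: z = 0.0609 + -0.0074i, |z|^2 = 0.0038
Iter 7: z = -1.0603 + 0.0071i, |z|^2 = 1.1244
Iter 8: z = 0.0603 + -0.0071i, |z|^2 = 0.0037
Iter 9: z = -1.0604 + 0.0071i, |z|^2 = 1.1245
Iter 10: z = 0.0604 + -0.0072i, |z|^2 = 0.0037
Iter 11: z = -1.0604 + 0.0071i, |z|^2 = 1.1245
Iter 12: z = 0.0604 + -0.0071i, |z|^2 = 0.0037
Iter 13: z = -1.0604 + 0.0071i, |z|^2 = 1.1245
Iter 14: z = 0.0604 + -0.0071i, |z|^2 = 0.0037
Iter 15: z = -1.0604 + 0.0071i, |z|^2 = 1.1245
Did not escape in 16 iterations → in set

Answer: yes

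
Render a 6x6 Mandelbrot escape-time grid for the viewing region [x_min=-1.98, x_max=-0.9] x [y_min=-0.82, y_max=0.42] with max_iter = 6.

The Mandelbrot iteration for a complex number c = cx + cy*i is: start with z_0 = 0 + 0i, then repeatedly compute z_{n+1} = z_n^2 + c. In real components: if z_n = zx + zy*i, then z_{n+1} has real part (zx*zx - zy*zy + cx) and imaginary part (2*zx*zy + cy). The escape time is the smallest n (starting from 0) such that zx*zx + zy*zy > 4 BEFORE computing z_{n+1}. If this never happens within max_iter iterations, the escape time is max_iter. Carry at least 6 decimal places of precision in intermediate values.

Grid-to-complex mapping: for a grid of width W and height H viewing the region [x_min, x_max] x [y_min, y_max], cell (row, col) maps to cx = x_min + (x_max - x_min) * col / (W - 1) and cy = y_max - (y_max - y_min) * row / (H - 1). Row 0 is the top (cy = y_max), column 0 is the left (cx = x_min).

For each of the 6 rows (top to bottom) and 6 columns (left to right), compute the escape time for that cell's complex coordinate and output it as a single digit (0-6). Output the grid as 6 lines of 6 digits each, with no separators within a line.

(row=0, col=0): c = -1.9800 + 0.4200i → escape time 1
(row=0, col=1): c = -1.7640 + 0.4200i → escape time 3
(row=0, col=2): c = -1.5480 + 0.4200i → escape time 3
(row=0, col=3): c = -1.3320 + 0.4200i → escape time 5
(row=0, col=4): c = -1.1160 + 0.4200i → escape time 6
(row=0, col=5): c = -0.9000 + 0.4200i → escape time 6
(row=1, col=0): c = -1.9800 + 0.1720i → escape time 3
(row=1, col=1): c = -1.7640 + 0.1720i → escape time 4
(row=1, col=2): c = -1.5480 + 0.1720i → escape time 5
(row=1, col=3): c = -1.3320 + 0.1720i → escape time 6
(row=1, col=4): c = -1.1160 + 0.1720i → escape time 6
(row=1, col=5): c = -0.9000 + 0.1720i → escape time 6
(row=2, col=0): c = -1.9800 + -0.0760i → escape time 4
(row=2, col=1): c = -1.7640 + -0.0760i → escape time 5
(row=2, col=2): c = -1.5480 + -0.0760i → escape time 6
(row=2, col=3): c = -1.3320 + -0.0760i → escape time 6
(row=2, col=4): c = -1.1160 + -0.0760i → escape time 6
(row=2, col=5): c = -0.9000 + -0.0760i → escape time 6
(row=3, col=0): c = -1.9800 + -0.3240i → escape time 1
(row=3, col=1): c = -1.7640 + -0.3240i → escape time 4
(row=3, col=2): c = -1.5480 + -0.3240i → escape time 4
(row=3, col=3): c = -1.3320 + -0.3240i → escape time 6
(row=3, col=4): c = -1.1160 + -0.3240i → escape time 6
(row=3, col=5): c = -0.9000 + -0.3240i → escape time 6
(row=4, col=0): c = -1.9800 + -0.5720i → escape time 1
(row=4, col=1): c = -1.7640 + -0.5720i → escape time 3
(row=4, col=2): c = -1.5480 + -0.5720i → escape time 3
(row=4, col=3): c = -1.3320 + -0.5720i → escape time 3
(row=4, col=4): c = -1.1160 + -0.5720i → escape time 4
(row=4, col=5): c = -0.9000 + -0.5720i → escape time 5
(row=5, col=0): c = -1.9800 + -0.8200i → escape time 1
(row=5, col=1): c = -1.7640 + -0.8200i → escape time 2
(row=5, col=2): c = -1.5480 + -0.8200i → escape time 3
(row=5, col=3): c = -1.3320 + -0.8200i → escape time 3
(row=5, col=4): c = -1.1160 + -0.8200i → escape time 3
(row=5, col=5): c = -0.9000 + -0.8200i → escape time 4

Answer: 133566
345666
456666
144666
133345
123334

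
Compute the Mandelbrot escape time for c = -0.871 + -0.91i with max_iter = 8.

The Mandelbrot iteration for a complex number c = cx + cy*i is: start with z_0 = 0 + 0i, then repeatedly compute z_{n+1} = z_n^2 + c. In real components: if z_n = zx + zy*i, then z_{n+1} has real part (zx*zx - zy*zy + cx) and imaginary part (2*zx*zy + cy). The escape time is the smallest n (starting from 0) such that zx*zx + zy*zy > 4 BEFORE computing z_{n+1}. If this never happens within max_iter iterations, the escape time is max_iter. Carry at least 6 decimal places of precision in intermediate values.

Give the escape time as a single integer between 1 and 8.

z_0 = 0 + 0i, c = -0.8710 + -0.9100i
Iter 1: z = -0.8710 + -0.9100i, |z|^2 = 1.5867
Iter 2: z = -0.9405 + 0.6752i, |z|^2 = 1.3404
Iter 3: z = -0.4425 + -2.1800i, |z|^2 = 4.9483
Escaped at iteration 3

Answer: 3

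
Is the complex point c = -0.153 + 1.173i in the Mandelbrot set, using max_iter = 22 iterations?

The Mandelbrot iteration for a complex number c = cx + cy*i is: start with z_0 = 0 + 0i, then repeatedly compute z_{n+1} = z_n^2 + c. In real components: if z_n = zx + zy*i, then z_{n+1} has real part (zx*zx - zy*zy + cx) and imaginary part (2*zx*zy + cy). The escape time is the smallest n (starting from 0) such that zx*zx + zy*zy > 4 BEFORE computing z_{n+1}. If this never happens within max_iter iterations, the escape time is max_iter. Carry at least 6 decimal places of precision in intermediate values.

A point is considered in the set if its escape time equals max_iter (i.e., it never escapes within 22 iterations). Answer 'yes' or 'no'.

Answer: no

Derivation:
z_0 = 0 + 0i, c = -0.1530 + 1.1730i
Iter 1: z = -0.1530 + 1.1730i, |z|^2 = 1.3993
Iter 2: z = -1.5055 + 0.8141i, |z|^2 = 2.9293
Iter 3: z = 1.4509 + -1.2782i, |z|^2 = 3.7388
Iter 4: z = 0.3184 + -2.5360i, |z|^2 = 6.5326
Escaped at iteration 4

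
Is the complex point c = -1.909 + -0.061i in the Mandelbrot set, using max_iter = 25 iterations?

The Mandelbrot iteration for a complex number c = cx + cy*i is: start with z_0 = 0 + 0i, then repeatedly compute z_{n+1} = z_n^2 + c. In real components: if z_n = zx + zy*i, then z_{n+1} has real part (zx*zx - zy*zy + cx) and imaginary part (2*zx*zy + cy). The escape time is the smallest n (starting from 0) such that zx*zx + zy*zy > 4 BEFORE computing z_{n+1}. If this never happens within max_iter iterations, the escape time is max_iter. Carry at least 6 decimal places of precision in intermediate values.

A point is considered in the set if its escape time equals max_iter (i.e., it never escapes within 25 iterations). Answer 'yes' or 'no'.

Answer: no

Derivation:
z_0 = 0 + 0i, c = -1.9090 + -0.0610i
Iter 1: z = -1.9090 + -0.0610i, |z|^2 = 3.6480
Iter 2: z = 1.7316 + 0.1719i, |z|^2 = 3.0278
Iter 3: z = 1.0598 + 0.5343i, |z|^2 = 1.4086
Iter 4: z = -1.0714 + 1.0715i, |z|^2 = 2.2959
Iter 5: z = -1.9091 + -2.3569i, |z|^2 = 9.1998
Escaped at iteration 5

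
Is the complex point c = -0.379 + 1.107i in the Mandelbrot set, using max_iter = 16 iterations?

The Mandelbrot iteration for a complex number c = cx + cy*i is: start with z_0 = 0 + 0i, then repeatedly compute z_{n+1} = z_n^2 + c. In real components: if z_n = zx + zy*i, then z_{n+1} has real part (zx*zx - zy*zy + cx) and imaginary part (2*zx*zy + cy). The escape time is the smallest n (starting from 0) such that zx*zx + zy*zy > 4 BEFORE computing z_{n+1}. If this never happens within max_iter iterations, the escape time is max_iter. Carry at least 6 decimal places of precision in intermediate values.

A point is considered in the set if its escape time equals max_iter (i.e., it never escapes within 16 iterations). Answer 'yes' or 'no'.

Answer: no

Derivation:
z_0 = 0 + 0i, c = -0.3790 + 1.1070i
Iter 1: z = -0.3790 + 1.1070i, |z|^2 = 1.3691
Iter 2: z = -1.4608 + 0.2679i, |z|^2 = 2.2057
Iter 3: z = 1.6832 + 0.3243i, |z|^2 = 2.9383
Iter 4: z = 2.3490 + 2.1988i, |z|^2 = 10.3522
Escaped at iteration 4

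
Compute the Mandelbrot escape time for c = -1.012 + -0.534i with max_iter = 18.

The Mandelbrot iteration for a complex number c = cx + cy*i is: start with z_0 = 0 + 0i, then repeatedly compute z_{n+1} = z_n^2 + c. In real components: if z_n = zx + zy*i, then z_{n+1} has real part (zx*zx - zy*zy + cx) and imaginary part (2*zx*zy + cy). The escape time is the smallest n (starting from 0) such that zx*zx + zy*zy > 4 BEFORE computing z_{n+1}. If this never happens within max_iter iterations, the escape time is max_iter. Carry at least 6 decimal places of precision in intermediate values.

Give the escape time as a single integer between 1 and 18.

Answer: 5

Derivation:
z_0 = 0 + 0i, c = -1.0120 + -0.5340i
Iter 1: z = -1.0120 + -0.5340i, |z|^2 = 1.3093
Iter 2: z = -0.2730 + 0.5468i, |z|^2 = 0.3735
Iter 3: z = -1.2365 + -0.8326i, |z|^2 = 2.2220
Iter 4: z = -0.1763 + 1.5249i, |z|^2 = 2.3564
Iter 5: z = -3.3063 + -1.0717i, |z|^2 = 12.0800
Escaped at iteration 5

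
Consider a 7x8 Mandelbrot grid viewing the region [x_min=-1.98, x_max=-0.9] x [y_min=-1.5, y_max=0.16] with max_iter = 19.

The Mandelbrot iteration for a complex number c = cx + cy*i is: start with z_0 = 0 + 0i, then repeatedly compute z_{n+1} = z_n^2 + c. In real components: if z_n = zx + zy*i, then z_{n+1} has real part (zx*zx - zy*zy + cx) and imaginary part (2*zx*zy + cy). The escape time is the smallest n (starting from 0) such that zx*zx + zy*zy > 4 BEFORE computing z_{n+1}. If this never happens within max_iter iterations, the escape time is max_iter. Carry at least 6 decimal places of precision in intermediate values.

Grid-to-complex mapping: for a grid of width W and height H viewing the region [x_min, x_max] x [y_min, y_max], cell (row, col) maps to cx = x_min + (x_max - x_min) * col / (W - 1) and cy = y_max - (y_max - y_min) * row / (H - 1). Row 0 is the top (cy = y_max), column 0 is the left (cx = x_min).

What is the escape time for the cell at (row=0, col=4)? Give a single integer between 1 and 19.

Answer: 14

Derivation:
z_0 = 0 + 0i, c = -1.2600 + 0.1600i
Iter 1: z = -1.2600 + 0.1600i, |z|^2 = 1.6132
Iter 2: z = 0.3020 + -0.2432i, |z|^2 = 0.1504
Iter 3: z = -1.2279 + 0.0131i, |z|^2 = 1.5080
Iter 4: z = 0.2477 + 0.1278i, |z|^2 = 0.0777
Iter 5: z = -1.2150 + 0.2233i, |z|^2 = 1.5261
Iter 6: z = 0.1663 + -0.3826i, |z|^2 = 0.1741
Iter 7: z = -1.3787 + 0.0327i, |z|^2 = 1.9020
Iter 8: z = 0.6399 + 0.0698i, |z|^2 = 0.4143
Iter 9: z = -0.8555 + 0.2494i, |z|^2 = 0.7940
Iter 10: z = -0.5904 + -0.2666i, |z|^2 = 0.4197
Iter 11: z = -0.9825 + 0.4748i, |z|^2 = 1.1909
Iter 12: z = -0.5201 + -0.7731i, |z|^2 = 0.8682
Iter 13: z = -1.5872 + 0.9642i, |z|^2 = 3.4488
Iter 14: z = 0.3297 + -2.9006i, |z|^2 = 8.5224
Escaped at iteration 14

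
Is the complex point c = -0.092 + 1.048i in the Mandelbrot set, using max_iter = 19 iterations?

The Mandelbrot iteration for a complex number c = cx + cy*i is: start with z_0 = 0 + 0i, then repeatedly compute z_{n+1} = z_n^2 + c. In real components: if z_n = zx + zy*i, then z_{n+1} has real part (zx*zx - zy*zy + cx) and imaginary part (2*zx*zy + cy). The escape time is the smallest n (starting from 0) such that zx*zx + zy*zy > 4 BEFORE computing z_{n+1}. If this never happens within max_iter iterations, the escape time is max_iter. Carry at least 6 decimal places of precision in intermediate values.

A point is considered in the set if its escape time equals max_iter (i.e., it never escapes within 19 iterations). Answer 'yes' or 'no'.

Answer: no

Derivation:
z_0 = 0 + 0i, c = -0.0920 + 1.0480i
Iter 1: z = -0.0920 + 1.0480i, |z|^2 = 1.1068
Iter 2: z = -1.1818 + 0.8552i, |z|^2 = 2.1281
Iter 3: z = 0.5734 + -0.9733i, |z|^2 = 1.2762
Iter 4: z = -0.7106 + -0.0683i, |z|^2 = 0.5096
Iter 5: z = 0.4082 + 1.1451i, |z|^2 = 1.4778
Iter 6: z = -1.2365 + 1.9829i, |z|^2 = 5.4609
Escaped at iteration 6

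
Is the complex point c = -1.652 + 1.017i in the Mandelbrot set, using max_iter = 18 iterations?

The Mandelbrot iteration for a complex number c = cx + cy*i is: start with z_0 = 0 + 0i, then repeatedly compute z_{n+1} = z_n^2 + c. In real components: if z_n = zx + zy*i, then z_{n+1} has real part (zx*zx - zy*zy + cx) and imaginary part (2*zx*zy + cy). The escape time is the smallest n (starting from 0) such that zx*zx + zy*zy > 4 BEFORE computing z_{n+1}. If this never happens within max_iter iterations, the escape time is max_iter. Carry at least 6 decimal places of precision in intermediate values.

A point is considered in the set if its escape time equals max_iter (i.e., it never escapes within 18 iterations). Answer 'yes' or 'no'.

Answer: no

Derivation:
z_0 = 0 + 0i, c = -1.6520 + 1.0170i
Iter 1: z = -1.6520 + 1.0170i, |z|^2 = 3.7634
Iter 2: z = 0.0428 + -2.3432i, |z|^2 = 5.4923
Escaped at iteration 2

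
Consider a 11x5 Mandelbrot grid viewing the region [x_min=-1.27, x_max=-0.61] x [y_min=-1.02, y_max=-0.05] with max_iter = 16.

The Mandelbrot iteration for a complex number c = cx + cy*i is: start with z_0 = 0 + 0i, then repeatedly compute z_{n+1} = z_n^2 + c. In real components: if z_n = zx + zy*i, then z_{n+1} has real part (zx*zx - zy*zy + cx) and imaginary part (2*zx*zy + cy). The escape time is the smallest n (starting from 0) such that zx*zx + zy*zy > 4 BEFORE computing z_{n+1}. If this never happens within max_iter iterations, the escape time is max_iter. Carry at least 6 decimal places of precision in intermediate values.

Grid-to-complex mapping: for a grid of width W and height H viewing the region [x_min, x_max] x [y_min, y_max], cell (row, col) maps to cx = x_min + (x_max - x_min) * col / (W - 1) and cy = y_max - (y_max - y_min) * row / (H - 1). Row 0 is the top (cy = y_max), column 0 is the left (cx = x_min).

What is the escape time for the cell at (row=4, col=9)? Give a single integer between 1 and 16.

z_0 = 0 + 0i, c = -0.6760 + -1.0200i
Iter 1: z = -0.6760 + -1.0200i, |z|^2 = 1.4974
Iter 2: z = -1.2594 + 0.3590i, |z|^2 = 1.7151
Iter 3: z = 0.7812 + -1.9244i, |z|^2 = 4.3135
Escaped at iteration 3

Answer: 3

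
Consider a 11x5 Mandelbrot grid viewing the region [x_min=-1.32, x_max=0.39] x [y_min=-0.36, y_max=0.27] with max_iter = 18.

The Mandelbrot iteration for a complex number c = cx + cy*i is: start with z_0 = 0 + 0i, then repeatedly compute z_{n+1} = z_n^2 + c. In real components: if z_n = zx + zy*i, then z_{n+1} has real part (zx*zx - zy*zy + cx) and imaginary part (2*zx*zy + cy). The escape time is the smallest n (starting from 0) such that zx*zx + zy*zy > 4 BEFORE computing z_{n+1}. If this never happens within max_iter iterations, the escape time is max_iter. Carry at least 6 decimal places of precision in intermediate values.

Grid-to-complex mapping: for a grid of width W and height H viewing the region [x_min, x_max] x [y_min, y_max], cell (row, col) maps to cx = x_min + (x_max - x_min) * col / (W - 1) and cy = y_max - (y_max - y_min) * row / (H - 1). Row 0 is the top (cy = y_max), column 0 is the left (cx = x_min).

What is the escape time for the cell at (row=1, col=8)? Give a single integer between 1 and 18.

z_0 = 0 + 0i, c = 0.0480 + 0.1125i
Iter 1: z = 0.0480 + 0.1125i, |z|^2 = 0.0150
Iter 2: z = 0.0376 + 0.1233i, |z|^2 = 0.0166
Iter 3: z = 0.0342 + 0.1218i, |z|^2 = 0.0160
Iter 4: z = 0.0343 + 0.1208i, |z|^2 = 0.0158
Iter 5: z = 0.0346 + 0.1208i, |z|^2 = 0.0158
Iter 6: z = 0.0346 + 0.1209i, |z|^2 = 0.0158
Iter 7: z = 0.0346 + 0.1209i, |z|^2 = 0.0158
Iter 8: z = 0.0346 + 0.1209i, |z|^2 = 0.0158
Iter 9: z = 0.0346 + 0.1209i, |z|^2 = 0.0158
Iter 10: z = 0.0346 + 0.1209i, |z|^2 = 0.0158
Iter 11: z = 0.0346 + 0.1209i, |z|^2 = 0.0158
Iter 12: z = 0.0346 + 0.1209i, |z|^2 = 0.0158
Iter 13: z = 0.0346 + 0.1209i, |z|^2 = 0.0158
Iter 14: z = 0.0346 + 0.1209i, |z|^2 = 0.0158
Iter 15: z = 0.0346 + 0.1209i, |z|^2 = 0.0158
Iter 16: z = 0.0346 + 0.1209i, |z|^2 = 0.0158
Iter 17: z = 0.0346 + 0.1209i, |z|^2 = 0.0158

Answer: 18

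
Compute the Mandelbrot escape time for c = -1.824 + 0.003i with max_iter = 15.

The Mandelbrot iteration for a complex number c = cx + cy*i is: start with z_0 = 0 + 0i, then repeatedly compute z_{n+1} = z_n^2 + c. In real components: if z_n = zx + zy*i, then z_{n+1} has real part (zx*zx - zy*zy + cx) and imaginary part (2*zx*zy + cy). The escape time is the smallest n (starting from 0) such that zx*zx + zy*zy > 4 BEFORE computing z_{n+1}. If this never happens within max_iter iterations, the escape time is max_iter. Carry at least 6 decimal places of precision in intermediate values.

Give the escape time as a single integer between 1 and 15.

Answer: 10

Derivation:
z_0 = 0 + 0i, c = -1.8240 + 0.0030i
Iter 1: z = -1.8240 + 0.0030i, |z|^2 = 3.3270
Iter 2: z = 1.5030 + -0.0079i, |z|^2 = 2.2590
Iter 3: z = 0.4348 + -0.0209i, |z|^2 = 0.1895
Iter 4: z = -1.6353 + -0.0152i, |z|^2 = 2.6746
Iter 5: z = 0.8501 + 0.0526i, |z|^2 = 0.7255
Iter 6: z = -1.1041 + 0.0924i, |z|^2 = 1.2275
Iter 7: z = -0.6136 + -0.2010i, |z|^2 = 0.4169
Iter 8: z = -1.4879 + 0.2497i, |z|^2 = 2.2762
Iter 9: z = 0.3275 + -0.7400i, |z|^2 = 0.6549
Iter 10: z = -2.2644 + -0.4818i, |z|^2 = 5.3595
Escaped at iteration 10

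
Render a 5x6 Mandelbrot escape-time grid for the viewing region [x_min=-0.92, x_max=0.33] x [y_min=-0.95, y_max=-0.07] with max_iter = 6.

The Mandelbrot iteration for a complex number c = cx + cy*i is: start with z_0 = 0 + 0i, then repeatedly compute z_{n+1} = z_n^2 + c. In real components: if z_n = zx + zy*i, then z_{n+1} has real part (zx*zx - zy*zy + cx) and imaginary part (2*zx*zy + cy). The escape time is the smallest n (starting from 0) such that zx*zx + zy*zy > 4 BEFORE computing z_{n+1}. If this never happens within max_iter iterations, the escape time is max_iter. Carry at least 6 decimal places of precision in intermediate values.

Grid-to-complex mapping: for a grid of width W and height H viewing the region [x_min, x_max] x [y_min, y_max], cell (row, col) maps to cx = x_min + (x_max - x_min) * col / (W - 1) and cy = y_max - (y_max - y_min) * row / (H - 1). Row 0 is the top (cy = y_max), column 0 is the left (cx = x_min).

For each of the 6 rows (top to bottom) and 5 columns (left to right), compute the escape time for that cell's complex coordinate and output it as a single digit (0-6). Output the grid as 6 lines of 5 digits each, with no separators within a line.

Answer: 66666
66666
66666
56666
45665
34563

Derivation:
(row=0, col=0): c = -0.9200 + -0.0700i → escape time 6
(row=0, col=1): c = -0.6075 + -0.0700i → escape time 6
(row=0, col=2): c = -0.2950 + -0.0700i → escape time 6
(row=0, col=3): c = 0.0175 + -0.0700i → escape time 6
(row=0, col=4): c = 0.3300 + -0.0700i → escape time 6
(row=1, col=0): c = -0.9200 + -0.2460i → escape time 6
(row=1, col=1): c = -0.6075 + -0.2460i → escape time 6
(row=1, col=2): c = -0.2950 + -0.2460i → escape time 6
(row=1, col=3): c = 0.0175 + -0.2460i → escape time 6
(row=1, col=4): c = 0.3300 + -0.2460i → escape time 6
(row=2, col=0): c = -0.9200 + -0.4220i → escape time 6
(row=2, col=1): c = -0.6075 + -0.4220i → escape time 6
(row=2, col=2): c = -0.2950 + -0.4220i → escape time 6
(row=2, col=3): c = 0.0175 + -0.4220i → escape time 6
(row=2, col=4): c = 0.3300 + -0.4220i → escape time 6
(row=3, col=0): c = -0.9200 + -0.5980i → escape time 5
(row=3, col=1): c = -0.6075 + -0.5980i → escape time 6
(row=3, col=2): c = -0.2950 + -0.5980i → escape time 6
(row=3, col=3): c = 0.0175 + -0.5980i → escape time 6
(row=3, col=4): c = 0.3300 + -0.5980i → escape time 6
(row=4, col=0): c = -0.9200 + -0.7740i → escape time 4
(row=4, col=1): c = -0.6075 + -0.7740i → escape time 5
(row=4, col=2): c = -0.2950 + -0.7740i → escape time 6
(row=4, col=3): c = 0.0175 + -0.7740i → escape time 6
(row=4, col=4): c = 0.3300 + -0.7740i → escape time 5
(row=5, col=0): c = -0.9200 + -0.9500i → escape time 3
(row=5, col=1): c = -0.6075 + -0.9500i → escape time 4
(row=5, col=2): c = -0.2950 + -0.9500i → escape time 5
(row=5, col=3): c = 0.0175 + -0.9500i → escape time 6
(row=5, col=4): c = 0.3300 + -0.9500i → escape time 3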